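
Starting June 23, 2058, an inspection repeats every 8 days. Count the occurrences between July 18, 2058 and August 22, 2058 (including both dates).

4

Occurrences land 8·i days after June 23, 2058 for i = 0, 1, 2, …
July 18, 2058 is 25 days after the start; 25 ÷ 8 = 3 remainder 1; since the remainder is 1, round up to i = 4. First occurrence in the window: #5 on July 25, 2058 (4×8 = 32 days in).
August 22, 2058 is 60 days after the start; 60 ÷ 8 = 7 remainder 4. Last occurrence in the window: #8 on August 18, 2058.
Occurrences #5 through #8: 4 in total.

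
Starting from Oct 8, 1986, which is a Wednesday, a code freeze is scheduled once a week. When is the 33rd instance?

May 20, 1987

The 33rd occurrence is 32 intervals after the first: 32 × 7 = 224 days after Oct 8, 1986.
Oct has 31 days — 23 days to the end of Oct leaves 201.
Nov has 30 days (171 left).
Dec has 31 days (140 left).
Jan has 31 days (109 left).
Feb has 28 days (81 left).
Mar has 31 days (50 left).
Apr has 30 days (20 left).
20 days into May → May 20, 1987.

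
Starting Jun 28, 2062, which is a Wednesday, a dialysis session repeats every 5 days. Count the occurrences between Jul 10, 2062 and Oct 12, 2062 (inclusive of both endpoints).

Occurrences land 5·i days after Jun 28, 2062 for i = 0, 1, 2, …
Jul 10, 2062 is 12 days after the start; 12 ÷ 5 = 2 remainder 2; since the remainder is 2, round up to i = 3. First occurrence in the window: #4 on Jul 13, 2062 (3×5 = 15 days in).
Oct 12, 2062 is 106 days after the start; 106 ÷ 5 = 21 remainder 1. Last occurrence in the window: #22 on Oct 11, 2062.
Occurrences #4 through #22: 19 in total.

19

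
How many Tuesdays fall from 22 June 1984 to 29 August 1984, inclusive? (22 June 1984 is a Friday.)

22 June 1984 is a Friday; the first Tuesday on or after it is 26 June 1984 (4 days later).
From 26 June 1984 to 29 August 1984: 4 + 31 + 29 = 64 days (rest of June, July, August).
64 ÷ 7 = 9 full weeks with remainder 1, so 9 more Tuesdays after the first → 10.

10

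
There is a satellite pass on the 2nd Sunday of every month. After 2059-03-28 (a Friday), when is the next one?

2059-04-13

March 2059 starts on a Saturday; its first Sunday is the 2nd, so the 2nd Sunday is the 9th — 2059-03-09.
That is not after 2059-03-28, so look at April 2059.
April 2059 starts on a Tuesday; its first Sunday is the 6th, so the 2nd Sunday is the 13th — 2059-04-13.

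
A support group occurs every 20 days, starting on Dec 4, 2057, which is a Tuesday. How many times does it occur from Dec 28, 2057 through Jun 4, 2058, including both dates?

8

Occurrences land 20·i days after Dec 4, 2057 for i = 0, 1, 2, …
Dec 28, 2057 is 24 days after the start; 24 ÷ 20 = 1 remainder 4; since the remainder is 4, round up to i = 2. First occurrence in the window: #3 on Jan 13, 2058 (2×20 = 40 days in).
Jun 4, 2058 is 182 days after the start; 182 ÷ 20 = 9 remainder 2. Last occurrence in the window: #10 on Jun 2, 2058.
Occurrences #3 through #10: 8 in total.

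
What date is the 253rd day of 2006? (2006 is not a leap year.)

Jan has 31 days (253 − 31 = 222 remain).
Feb has 28 days (222 − 28 = 194 remain).
Mar has 31 days (194 − 31 = 163 remain).
Apr has 30 days (163 − 30 = 133 remain).
May has 31 days (133 − 31 = 102 remain).
Jun has 30 days (102 − 30 = 72 remain).
Jul has 31 days (72 − 31 = 41 remain).
Aug has 31 days (41 − 31 = 10 remain).
10 into Sep → Sep 10.

Sep 10, 2006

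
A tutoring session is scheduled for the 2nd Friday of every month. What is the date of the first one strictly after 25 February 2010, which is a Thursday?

February 2010 starts on a Monday; its first Friday is the 5th, so the 2nd Friday is the 12th — 12 February 2010.
That is not after 25 February 2010, so look at March 2010.
March 2010 starts on a Monday; its first Friday is the 5th, so the 2nd Friday is the 12th — 12 March 2010.

12 March 2010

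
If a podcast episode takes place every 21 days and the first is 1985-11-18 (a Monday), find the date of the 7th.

The 7th occurrence is 6 intervals after the first: 6 × 21 = 126 days after 1985-11-18.
November has 30 days — 12 days to the end of November leaves 114.
December has 31 days (83 left).
January has 31 days (52 left).
February has 28 days (24 left).
24 days into March → 1986-03-24.

1986-03-24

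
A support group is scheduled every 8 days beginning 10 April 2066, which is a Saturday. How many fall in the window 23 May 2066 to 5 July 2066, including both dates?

5

Occurrences land 8·i days after 10 April 2066 for i = 0, 1, 2, …
23 May 2066 is 43 days after the start; 43 ÷ 8 = 5 remainder 3; since the remainder is 3, round up to i = 6. First occurrence in the window: #7 on 28 May 2066 (6×8 = 48 days in).
5 July 2066 is 86 days after the start; 86 ÷ 8 = 10 remainder 6. Last occurrence in the window: #11 on 29 June 2066.
Occurrences #7 through #11: 5 in total.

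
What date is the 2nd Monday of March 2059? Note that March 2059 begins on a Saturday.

March 2059 begins on a Saturday, so the first Monday is March 3 (2 days later).
The 2nd Monday is 1 weeks later: 3 + 7 = 10.

10 March 2059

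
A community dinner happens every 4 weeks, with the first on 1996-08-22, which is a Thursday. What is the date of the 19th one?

1998-01-08

The 19th occurrence is 18 intervals after the first: 18 × 28 = 504 days after 1996-08-22.
August has 31 days — 9 days to the end of August leaves 495.
From end of August to end of 1996 is 122 days (373 left).
1997 has 365 days (8 left).
8 days into January → 1998-01-08.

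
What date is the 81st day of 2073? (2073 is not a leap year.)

Mar 22, 2073

Jan has 31 days (81 − 31 = 50 remain).
Feb has 28 days (50 − 28 = 22 remain).
22 into Mar → Mar 22.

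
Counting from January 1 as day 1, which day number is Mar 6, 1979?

65

Days in months before Mar: 31 + 28 = 59.
Plus 6 days into Mar → day 65.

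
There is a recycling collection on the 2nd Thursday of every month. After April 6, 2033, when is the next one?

April 2033 starts on a Friday; its first Thursday is the 7th, so the 2nd Thursday is the 14th — April 14, 2033.
April 14, 2033 is after April 6, 2033, so that is the next one.

April 14, 2033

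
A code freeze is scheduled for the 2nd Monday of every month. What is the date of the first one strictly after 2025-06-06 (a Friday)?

2025-06-09

June 2025 starts on a Sunday; its first Monday is the 2nd, so the 2nd Monday is the 9th — 2025-06-09.
2025-06-09 is after 2025-06-06, so that is the next one.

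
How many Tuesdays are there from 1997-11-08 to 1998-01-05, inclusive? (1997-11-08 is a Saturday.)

1997-11-08 is a Saturday; the first Tuesday on or after it is 1997-11-11 (3 days later).
From 1997-11-11 to 1998-01-05: 19 + 31 + 5 = 55 days (rest of November, December, January).
55 ÷ 7 = 7 full weeks with remainder 6, so 7 more Tuesdays after the first → 8.

8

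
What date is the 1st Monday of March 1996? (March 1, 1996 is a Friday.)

March 4, 1996

March 1996 begins on a Friday, so the first Monday is March 4 (3 days later).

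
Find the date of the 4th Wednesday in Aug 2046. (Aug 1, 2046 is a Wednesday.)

Aug 22, 2046

Aug 2046 begins on a Wednesday, so the first Wednesday is Aug 1.
The 4th Wednesday is 3 weeks later: 1 + 21 = 22.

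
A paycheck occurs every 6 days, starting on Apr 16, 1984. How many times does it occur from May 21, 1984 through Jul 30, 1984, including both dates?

Occurrences land 6·i days after Apr 16, 1984 for i = 0, 1, 2, …
May 21, 1984 is 35 days after the start; 35 ÷ 6 = 5 remainder 5; since the remainder is 5, round up to i = 6. First occurrence in the window: #7 on May 22, 1984 (6×6 = 36 days in).
Jul 30, 1984 is 105 days after the start; 105 ÷ 6 = 17 remainder 3. Last occurrence in the window: #18 on Jul 27, 1984.
Occurrences #7 through #18: 12 in total.

12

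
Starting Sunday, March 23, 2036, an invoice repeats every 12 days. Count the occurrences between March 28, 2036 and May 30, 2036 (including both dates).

Occurrences land 12·i days after March 23, 2036 for i = 0, 1, 2, …
March 28, 2036 is 5 days after the start; 5 ÷ 12 = 0 remainder 5; since the remainder is 5, round up to i = 1. First occurrence in the window: #2 on April 4, 2036 (1×12 = 12 days in).
May 30, 2036 is 68 days after the start; 68 ÷ 12 = 5 remainder 8. Last occurrence in the window: #6 on May 22, 2036.
Occurrences #2 through #6: 5 in total.

5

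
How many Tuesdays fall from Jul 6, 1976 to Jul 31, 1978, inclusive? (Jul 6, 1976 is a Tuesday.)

Jul 6, 1976 is a Tuesday; the first Tuesday on or after it is Jul 6, 1976.
From Jul 6, 1976 to Jul 31, 1978: 178 + 365 + 212 = 755 days (rest of 1976, 1977, to Jul 31, 1978 in 1978).
755 ÷ 7 = 107 full weeks with remainder 6, so 107 more Tuesdays after the first → 108.

108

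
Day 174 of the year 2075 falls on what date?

23 June 2075

January has 31 days (174 − 31 = 143 remain).
February has 28 days (143 − 28 = 115 remain).
March has 31 days (115 − 31 = 84 remain).
April has 30 days (84 − 30 = 54 remain).
May has 31 days (54 − 31 = 23 remain).
23 into June → June 23.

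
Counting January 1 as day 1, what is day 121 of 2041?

Jan has 31 days (121 − 31 = 90 remain).
Feb has 28 days (90 − 28 = 62 remain).
Mar has 31 days (62 − 31 = 31 remain).
Apr has 30 days (31 − 30 = 1 remain).
1 into May → May 1.

May 1, 2041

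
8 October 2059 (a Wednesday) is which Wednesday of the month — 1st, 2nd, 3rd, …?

Day 8 falls in week ⌈8/7⌉ of the month.
Days 1–7 hold the 1st Wednesday, 8–14 the 2nd, 15–21 the 3rd, 22–28 the 4th, 29–31 the 5th.
8 is in the range for the 2nd.

2nd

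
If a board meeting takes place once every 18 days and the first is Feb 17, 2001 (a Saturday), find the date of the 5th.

Apr 30, 2001

The 5th occurrence is 4 intervals after the first: 4 × 18 = 72 days after Feb 17, 2001.
Feb has 28 days — 11 days to the end of Feb leaves 61.
Mar has 31 days (30 left).
30 days into Apr → Apr 30, 2001.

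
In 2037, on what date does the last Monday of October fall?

2037-10-26

October 2037 begins on a Thursday, so the first Monday is October 5 (4 days later).
October 2037 has 31 days. Adding weeks: 5, 12, 19, 26 — the last one ≤ 31 is the 26th.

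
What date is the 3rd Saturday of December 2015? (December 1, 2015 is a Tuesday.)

December 19, 2015

December 2015 begins on a Tuesday, so the first Saturday is December 5 (4 days later).
The 3rd Saturday is 2 weeks later: 5 + 14 = 19.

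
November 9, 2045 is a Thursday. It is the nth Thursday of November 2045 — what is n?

2nd

Day 9 falls in week ⌈9/7⌉ of the month.
Days 1–7 hold the 1st Thursday, 8–14 the 2nd, 15–21 the 3rd, 22–28 the 4th, 29–31 the 5th.
9 is in the range for the 2nd.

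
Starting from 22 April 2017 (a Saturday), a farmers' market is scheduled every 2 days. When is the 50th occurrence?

The 50th occurrence is 49 intervals after the first: 49 × 2 = 98 days after 22 April 2017.
April has 30 days — 8 days to the end of April leaves 90.
May has 31 days (59 left).
June has 30 days (29 left).
29 days into July → 29 July 2017.

29 July 2017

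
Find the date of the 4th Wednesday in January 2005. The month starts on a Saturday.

2005-01-26

January 2005 begins on a Saturday, so the first Wednesday is January 5 (4 days later).
The 4th Wednesday is 3 weeks later: 5 + 21 = 26.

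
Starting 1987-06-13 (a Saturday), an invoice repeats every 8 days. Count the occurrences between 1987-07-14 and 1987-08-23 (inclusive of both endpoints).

Occurrences land 8·i days after 1987-06-13 for i = 0, 1, 2, …
1987-07-14 is 31 days after the start; 31 ÷ 8 = 3 remainder 7; since the remainder is 7, round up to i = 4. First occurrence in the window: #5 on 1987-07-15 (4×8 = 32 days in).
1987-08-23 is 71 days after the start; 71 ÷ 8 = 8 remainder 7. Last occurrence in the window: #9 on 1987-08-16.
Occurrences #5 through #9: 5 in total.

5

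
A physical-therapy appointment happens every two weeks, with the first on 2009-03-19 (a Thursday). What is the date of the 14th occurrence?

The 14th occurrence is 13 intervals after the first: 13 × 14 = 182 days after 2009-03-19.
March has 31 days — 12 days to the end of March leaves 170.
April has 30 days (140 left).
May has 31 days (109 left).
June has 30 days (79 left).
July has 31 days (48 left).
August has 31 days (17 left).
17 days into September → 2009-09-17.

2009-09-17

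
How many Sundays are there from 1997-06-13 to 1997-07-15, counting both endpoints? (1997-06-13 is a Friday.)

1997-06-13 is a Friday; the first Sunday on or after it is 1997-06-15 (2 days later).
From 1997-06-15 to 1997-07-15: 15 + 15 = 30 days (rest of June, July).
30 ÷ 7 = 4 full weeks with remainder 2, so 4 more Sundays after the first → 5.

5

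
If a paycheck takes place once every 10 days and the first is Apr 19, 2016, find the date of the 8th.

Jun 28, 2016

The 8th occurrence is 7 intervals after the first: 7 × 10 = 70 days after Apr 19, 2016.
Apr has 30 days — 11 days to the end of Apr leaves 59.
May has 31 days (28 left).
28 days into Jun → Jun 28, 2016.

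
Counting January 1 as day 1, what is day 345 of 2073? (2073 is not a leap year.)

January has 31 days (345 − 31 = 314 remain).
February has 28 days (314 − 28 = 286 remain).
March has 31 days (286 − 31 = 255 remain).
April has 30 days (255 − 30 = 225 remain).
May has 31 days (225 − 31 = 194 remain).
June has 30 days (194 − 30 = 164 remain).
July has 31 days (164 − 31 = 133 remain).
August has 31 days (133 − 31 = 102 remain).
September has 30 days (102 − 30 = 72 remain).
October has 31 days (72 − 31 = 41 remain).
November has 30 days (41 − 30 = 11 remain).
11 into December → December 11.

December 11, 2073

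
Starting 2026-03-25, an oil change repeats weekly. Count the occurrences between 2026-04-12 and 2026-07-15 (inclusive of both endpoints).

14

Occurrences land 7·i days after 2026-03-25 for i = 0, 1, 2, …
2026-04-12 is 18 days after the start; 18 ÷ 7 = 2 remainder 4; since the remainder is 4, round up to i = 3. First occurrence in the window: #4 on 2026-04-15 (3×7 = 21 days in).
2026-07-15 is 112 days after the start; 112 ÷ 7 = 16 remainder 0. Last occurrence in the window: #17 on 2026-07-15.
Occurrences #4 through #17: 14 in total.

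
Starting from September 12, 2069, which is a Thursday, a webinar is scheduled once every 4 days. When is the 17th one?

November 15, 2069

The 17th occurrence is 16 intervals after the first: 16 × 4 = 64 days after September 12, 2069.
September has 30 days — 18 days to the end of September leaves 46.
October has 31 days (15 left).
15 days into November → November 15, 2069.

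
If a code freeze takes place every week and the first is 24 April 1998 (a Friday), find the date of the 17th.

14 August 1998

The 17th occurrence is 16 intervals after the first: 16 × 7 = 112 days after 24 April 1998.
April has 30 days — 6 days to the end of April leaves 106.
May has 31 days (75 left).
June has 30 days (45 left).
July has 31 days (14 left).
14 days into August → 14 August 1998.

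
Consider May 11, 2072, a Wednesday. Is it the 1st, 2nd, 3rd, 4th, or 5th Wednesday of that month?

2nd

Day 11 falls in week ⌈11/7⌉ of the month.
Days 1–7 hold the 1st Wednesday, 8–14 the 2nd, 15–21 the 3rd, 22–28 the 4th, 29–31 the 5th.
11 is in the range for the 2nd.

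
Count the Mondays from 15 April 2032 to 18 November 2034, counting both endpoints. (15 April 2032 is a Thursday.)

135

15 April 2032 is a Thursday; the first Monday on or after it is 19 April 2032 (4 days later).
From 19 April 2032 to 18 November 2034: 256 + 365 + 322 = 943 days (rest of 2032, 2033, to 18 November 2034 in 2034).
943 ÷ 7 = 134 full weeks with remainder 5, so 134 more Mondays after the first → 135.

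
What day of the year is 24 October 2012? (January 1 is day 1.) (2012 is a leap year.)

Days in months before October: 31 + 29 + 31 + 30 + 31 + 30 + 31 + 31 + 30 = 274.
Plus 24 days into October → day 298.

298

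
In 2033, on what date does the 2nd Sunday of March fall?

March 13, 2033

March 2033 begins on a Tuesday, so the first Sunday is March 6 (5 days later).
The 2nd Sunday is 1 weeks later: 6 + 7 = 13.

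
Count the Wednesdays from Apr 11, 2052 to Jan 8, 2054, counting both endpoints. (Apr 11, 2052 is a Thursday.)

Apr 11, 2052 is a Thursday; the first Wednesday on or after it is Apr 17, 2052 (6 days later).
From Apr 17, 2052 to Jan 8, 2054: 258 + 365 + 8 = 631 days (rest of 2052, 2053, to Jan 8, 2054 in 2054).
631 ÷ 7 = 90 full weeks with remainder 1, so 90 more Wednesdays after the first → 91.

91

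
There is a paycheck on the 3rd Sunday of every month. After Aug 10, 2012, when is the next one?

Aug 2012 starts on a Wednesday; its first Sunday is the 5th, so the 3rd Sunday is the 19th — Aug 19, 2012.
Aug 19, 2012 is after Aug 10, 2012, so that is the next one.

Aug 19, 2012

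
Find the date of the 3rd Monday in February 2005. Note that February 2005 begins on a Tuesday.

February 2005 begins on a Tuesday, so the first Monday is February 7 (6 days later).
The 3rd Monday is 2 weeks later: 7 + 14 = 21.

February 21, 2005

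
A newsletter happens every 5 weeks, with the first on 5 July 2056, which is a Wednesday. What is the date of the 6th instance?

The 6th occurrence is 5 intervals after the first: 5 × 35 = 175 days after 5 July 2056.
July has 31 days — 26 days to the end of July leaves 149.
August has 31 days (118 left).
September has 30 days (88 left).
October has 31 days (57 left).
November has 30 days (27 left).
27 days into December → 27 December 2056.

27 December 2056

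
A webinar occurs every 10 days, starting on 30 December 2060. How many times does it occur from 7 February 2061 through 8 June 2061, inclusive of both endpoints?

Occurrences land 10·i days after 30 December 2060 for i = 0, 1, 2, …
7 February 2061 is 39 days after the start; 39 ÷ 10 = 3 remainder 9; since the remainder is 9, round up to i = 4. First occurrence in the window: #5 on 8 February 2061 (4×10 = 40 days in).
8 June 2061 is 160 days after the start; 160 ÷ 10 = 16 remainder 0. Last occurrence in the window: #17 on 8 June 2061.
Occurrences #5 through #17: 13 in total.

13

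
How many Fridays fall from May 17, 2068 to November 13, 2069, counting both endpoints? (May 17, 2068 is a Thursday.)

May 17, 2068 is a Thursday; the first Friday on or after it is May 18, 2068 (1 day later).
From May 18, 2068 to November 13, 2069: 227 + 317 = 544 days (rest of 2068, to November 13, 2069 in 2069).
544 ÷ 7 = 77 full weeks with remainder 5, so 77 more Fridays after the first → 78.

78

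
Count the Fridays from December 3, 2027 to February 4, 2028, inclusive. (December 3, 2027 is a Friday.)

10

December 3, 2027 is a Friday; the first Friday on or after it is December 3, 2027.
From December 3, 2027 to February 4, 2028: 28 + 31 + 4 = 63 days (rest of December, January, February).
63 ÷ 7 = 9 full weeks with remainder 0, so 9 more Fridays after the first → 10.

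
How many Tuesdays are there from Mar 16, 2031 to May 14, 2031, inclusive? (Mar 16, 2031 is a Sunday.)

Mar 16, 2031 is a Sunday; the first Tuesday on or after it is Mar 18, 2031 (2 days later).
From Mar 18, 2031 to May 14, 2031: 13 + 30 + 14 = 57 days (rest of Mar, Apr, May).
57 ÷ 7 = 8 full weeks with remainder 1, so 8 more Tuesdays after the first → 9.

9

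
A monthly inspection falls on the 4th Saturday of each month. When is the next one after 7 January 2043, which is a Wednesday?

24 January 2043

January 2043 starts on a Thursday; its first Saturday is the 3rd, so the 4th Saturday is the 24th — 24 January 2043.
24 January 2043 is after 7 January 2043, so that is the next one.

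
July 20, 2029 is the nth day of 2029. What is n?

201

Days in months before July: 31 + 28 + 31 + 30 + 31 + 30 = 181.
Plus 20 days into July → day 201.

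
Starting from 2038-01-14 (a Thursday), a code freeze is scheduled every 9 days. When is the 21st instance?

2038-07-13

The 21st occurrence is 20 intervals after the first: 20 × 9 = 180 days after 2038-01-14.
January has 31 days — 17 days to the end of January leaves 163.
February has 28 days (135 left).
March has 31 days (104 left).
April has 30 days (74 left).
May has 31 days (43 left).
June has 30 days (13 left).
13 days into July → 2038-07-13.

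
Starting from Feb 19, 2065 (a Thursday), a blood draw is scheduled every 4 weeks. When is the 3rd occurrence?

Apr 16, 2065

The 3rd occurrence is 2 intervals after the first: 2 × 28 = 56 days after Feb 19, 2065.
Feb has 28 days — 9 days to the end of Feb leaves 47.
Mar has 31 days (16 left).
16 days into Apr → Apr 16, 2065.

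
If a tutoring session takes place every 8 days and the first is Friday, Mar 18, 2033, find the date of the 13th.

The 13th occurrence is 12 intervals after the first: 12 × 8 = 96 days after Mar 18, 2033.
Mar has 31 days — 13 days to the end of Mar leaves 83.
Apr has 30 days (53 left).
May has 31 days (22 left).
22 days into Jun → Jun 22, 2033.

Jun 22, 2033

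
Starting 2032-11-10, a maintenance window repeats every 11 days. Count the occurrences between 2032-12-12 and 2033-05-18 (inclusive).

Occurrences land 11·i days after 2032-11-10 for i = 0, 1, 2, …
2032-12-12 is 32 days after the start; 32 ÷ 11 = 2 remainder 10; since the remainder is 10, round up to i = 3. First occurrence in the window: #4 on 2032-12-13 (3×11 = 33 days in).
2033-05-18 is 189 days after the start; 189 ÷ 11 = 17 remainder 2. Last occurrence in the window: #18 on 2033-05-16.
Occurrences #4 through #18: 15 in total.

15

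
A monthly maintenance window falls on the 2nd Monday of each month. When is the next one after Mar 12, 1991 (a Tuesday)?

Apr 8, 1991

Mar 1991 starts on a Friday; its first Monday is the 4th, so the 2nd Monday is the 11th — Mar 11, 1991.
That is not after Mar 12, 1991, so look at Apr 1991.
Apr 1991 starts on a Monday; its first Monday is the 1st, so the 2nd Monday is the 8th — Apr 8, 1991.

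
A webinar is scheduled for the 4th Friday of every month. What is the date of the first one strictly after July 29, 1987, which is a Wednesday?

August 28, 1987

July 1987 starts on a Wednesday; its first Friday is the 3rd, so the 4th Friday is the 24th — July 24, 1987.
That is not after July 29, 1987, so look at August 1987.
August 1987 starts on a Saturday; its first Friday is the 7th, so the 4th Friday is the 28th — August 28, 1987.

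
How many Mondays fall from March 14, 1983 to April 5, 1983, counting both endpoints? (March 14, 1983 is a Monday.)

4

March 14, 1983 is a Monday; the first Monday on or after it is March 14, 1983.
From March 14, 1983 to April 5, 1983: 17 + 5 = 22 days (rest of March, April).
22 ÷ 7 = 3 full weeks with remainder 1, so 3 more Mondays after the first → 4.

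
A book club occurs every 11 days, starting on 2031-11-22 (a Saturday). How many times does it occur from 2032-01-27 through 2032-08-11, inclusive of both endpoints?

Occurrences land 11·i days after 2031-11-22 for i = 0, 1, 2, …
2032-01-27 is 66 days after the start; 66 ÷ 11 = 6 remainder 0. First occurrence in the window: #7 on 2032-01-27 (6×11 = 66 days in).
2032-08-11 is 263 days after the start; 263 ÷ 11 = 23 remainder 10. Last occurrence in the window: #24 on 2032-08-01.
Occurrences #7 through #24: 18 in total.

18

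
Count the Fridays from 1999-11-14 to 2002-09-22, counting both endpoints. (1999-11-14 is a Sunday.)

149

1999-11-14 is a Sunday; the first Friday on or after it is 1999-11-19 (5 days later).
From 1999-11-19 to 2002-09-22: 42 + 366 + 365 + 265 = 1038 days (rest of 1999, 2000, 2001, to 2002-09-22 in 2002).
1038 ÷ 7 = 148 full weeks with remainder 2, so 148 more Fridays after the first → 149.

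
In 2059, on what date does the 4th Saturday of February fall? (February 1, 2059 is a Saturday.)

22 February 2059

February 2059 begins on a Saturday, so the first Saturday is February 1.
The 4th Saturday is 3 weeks later: 1 + 21 = 22.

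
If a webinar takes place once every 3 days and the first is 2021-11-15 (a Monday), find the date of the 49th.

The 49th occurrence is 48 intervals after the first: 48 × 3 = 144 days after 2021-11-15.
November has 30 days — 15 days to the end of November leaves 129.
December has 31 days (98 left).
January has 31 days (67 left).
February has 28 days (39 left).
March has 31 days (8 left).
8 days into April → 2022-04-08.

2022-04-08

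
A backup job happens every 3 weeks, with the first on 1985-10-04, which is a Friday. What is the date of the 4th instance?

1985-12-06

The 4th occurrence is 3 intervals after the first: 3 × 21 = 63 days after 1985-10-04.
October has 31 days — 27 days to the end of October leaves 36.
November has 30 days (6 left).
6 days into December → 1985-12-06.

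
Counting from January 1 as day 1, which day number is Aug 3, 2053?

Days in months before Aug: 31 + 28 + 31 + 30 + 31 + 30 + 31 = 212.
Plus 3 days into Aug → day 215.

215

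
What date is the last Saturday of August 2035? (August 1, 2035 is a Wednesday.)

2035-08-25

August 2035 begins on a Wednesday, so the first Saturday is August 4 (3 days later).
August 2035 has 31 days. Adding weeks: 4, 11, 18, 25 — the last one ≤ 31 is the 25th.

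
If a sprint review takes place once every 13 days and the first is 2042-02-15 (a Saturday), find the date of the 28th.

2043-02-01

The 28th occurrence is 27 intervals after the first: 27 × 13 = 351 days after 2042-02-15.
February has 28 days — 13 days to the end of February leaves 338.
March has 31 days (307 left).
April has 30 days (277 left).
May has 31 days (246 left).
June has 30 days (216 left).
July has 31 days (185 left).
August has 31 days (154 left).
September has 30 days (124 left).
October has 31 days (93 left).
November has 30 days (63 left).
December has 31 days (32 left).
January has 31 days (1 left).
1 day into February → 2043-02-01.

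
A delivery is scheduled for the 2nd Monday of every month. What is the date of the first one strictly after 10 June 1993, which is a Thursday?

14 June 1993

June 1993 starts on a Tuesday; its first Monday is the 7th, so the 2nd Monday is the 14th — 14 June 1993.
14 June 1993 is after 10 June 1993, so that is the next one.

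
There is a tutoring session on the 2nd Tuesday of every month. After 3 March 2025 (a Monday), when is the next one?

March 2025 starts on a Saturday; its first Tuesday is the 4th, so the 2nd Tuesday is the 11th — 11 March 2025.
11 March 2025 is after 3 March 2025, so that is the next one.

11 March 2025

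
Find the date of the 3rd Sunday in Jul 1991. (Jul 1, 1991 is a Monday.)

Jul 1991 begins on a Monday, so the first Sunday is Jul 7 (6 days later).
The 3rd Sunday is 2 weeks later: 7 + 14 = 21.

Jul 21, 1991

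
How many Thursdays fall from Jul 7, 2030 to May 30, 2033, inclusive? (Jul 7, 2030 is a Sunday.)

Jul 7, 2030 is a Sunday; the first Thursday on or after it is Jul 11, 2030 (4 days later).
From Jul 11, 2030 to May 30, 2033: 173 + 365 + 366 + 150 = 1054 days (rest of 2030, 2031, 2032, to May 30, 2033 in 2033).
1054 ÷ 7 = 150 full weeks with remainder 4, so 150 more Thursdays after the first → 151.

151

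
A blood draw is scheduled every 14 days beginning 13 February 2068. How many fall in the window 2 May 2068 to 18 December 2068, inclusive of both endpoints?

17

Occurrences land 14·i days after 13 February 2068 for i = 0, 1, 2, …
2 May 2068 is 79 days after the start; 79 ÷ 14 = 5 remainder 9; since the remainder is 9, round up to i = 6. First occurrence in the window: #7 on 7 May 2068 (6×14 = 84 days in).
18 December 2068 is 309 days after the start; 309 ÷ 14 = 22 remainder 1. Last occurrence in the window: #23 on 17 December 2068.
Occurrences #7 through #23: 17 in total.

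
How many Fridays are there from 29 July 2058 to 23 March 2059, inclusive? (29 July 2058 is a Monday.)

34

29 July 2058 is a Monday; the first Friday on or after it is 2 August 2058 (4 days later).
From 2 August 2058 to 23 March 2059: 29 + 30 + 31 + 30 + 31 + 31 + 28 + 23 = 233 days (rest of August, September, October, November, December, January, February, March).
233 ÷ 7 = 33 full weeks with remainder 2, so 33 more Fridays after the first → 34.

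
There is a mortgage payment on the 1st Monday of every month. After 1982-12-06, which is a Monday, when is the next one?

1983-01-03

December 1982 starts on a Wednesday, so its 1st Monday is 1982-12-06 (5 days in).
That is not after 1982-12-06, so look at January 1983.
January 1983 starts on a Saturday, so its 1st Monday is 1983-01-03 (2 days in).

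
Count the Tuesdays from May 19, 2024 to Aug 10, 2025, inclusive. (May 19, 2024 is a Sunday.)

64

May 19, 2024 is a Sunday; the first Tuesday on or after it is May 21, 2024 (2 days later).
From May 21, 2024 to Aug 10, 2025: 224 + 222 = 446 days (rest of 2024, to Aug 10, 2025 in 2025).
446 ÷ 7 = 63 full weeks with remainder 5, so 63 more Tuesdays after the first → 64.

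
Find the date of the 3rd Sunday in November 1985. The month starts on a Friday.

November 1985 begins on a Friday, so the first Sunday is November 3 (2 days later).
The 3rd Sunday is 2 weeks later: 3 + 14 = 17.

November 17, 1985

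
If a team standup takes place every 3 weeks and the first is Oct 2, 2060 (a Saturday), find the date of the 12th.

May 21, 2061

The 12th occurrence is 11 intervals after the first: 11 × 21 = 231 days after Oct 2, 2060.
Oct has 31 days — 29 days to the end of Oct leaves 202.
Nov has 30 days (172 left).
Dec has 31 days (141 left).
Jan has 31 days (110 left).
Feb has 28 days (82 left).
Mar has 31 days (51 left).
Apr has 30 days (21 left).
21 days into May → May 21, 2061.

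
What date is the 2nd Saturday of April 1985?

The first Saturday of April 1985 is April 6.
The 2nd Saturday is 1 weeks later: 6 + 7 = 13.

April 13, 1985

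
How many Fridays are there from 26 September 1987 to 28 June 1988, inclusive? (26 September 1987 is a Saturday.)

26 September 1987 is a Saturday; the first Friday on or after it is 2 October 1987 (6 days later).
From 2 October 1987 to 28 June 1988: 29 + 30 + 31 + 31 + 29 + 31 + 30 + 31 + 28 = 270 days (rest of October, November, December, January, February, March, April, May, June).
270 ÷ 7 = 38 full weeks with remainder 4, so 38 more Fridays after the first → 39.

39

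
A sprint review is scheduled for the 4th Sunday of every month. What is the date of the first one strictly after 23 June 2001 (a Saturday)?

June 2001 starts on a Friday; its first Sunday is the 3rd, so the 4th Sunday is the 24th — 24 June 2001.
24 June 2001 is after 23 June 2001, so that is the next one.

24 June 2001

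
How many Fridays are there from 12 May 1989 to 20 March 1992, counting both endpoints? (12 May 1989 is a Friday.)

12 May 1989 is a Friday; the first Friday on or after it is 12 May 1989.
From 12 May 1989 to 20 March 1992: 233 + 365 + 365 + 80 = 1043 days (rest of 1989, 1990, 1991, to 20 March 1992 in 1992).
1043 ÷ 7 = 149 full weeks with remainder 0, so 149 more Fridays after the first → 150.

150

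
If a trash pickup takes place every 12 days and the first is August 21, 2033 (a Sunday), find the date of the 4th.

The 4th occurrence is 3 intervals after the first: 3 × 12 = 36 days after August 21, 2033.
August has 31 days — 10 days to the end of August leaves 26.
26 days into September → September 26, 2033.

September 26, 2033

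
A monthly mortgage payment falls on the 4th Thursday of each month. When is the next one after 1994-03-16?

1994-03-24

March 1994 starts on a Tuesday; its first Thursday is the 3rd, so the 4th Thursday is the 24th — 1994-03-24.
1994-03-24 is after 1994-03-16, so that is the next one.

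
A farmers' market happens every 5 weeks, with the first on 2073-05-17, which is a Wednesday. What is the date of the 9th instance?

The 9th occurrence is 8 intervals after the first: 8 × 35 = 280 days after 2073-05-17.
May has 31 days — 14 days to the end of May leaves 266.
June has 30 days (236 left).
July has 31 days (205 left).
August has 31 days (174 left).
September has 30 days (144 left).
October has 31 days (113 left).
November has 30 days (83 left).
December has 31 days (52 left).
January has 31 days (21 left).
21 days into February → 2074-02-21.

2074-02-21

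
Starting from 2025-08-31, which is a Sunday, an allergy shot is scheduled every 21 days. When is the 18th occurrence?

The 18th occurrence is 17 intervals after the first: 17 × 21 = 357 days after 2025-08-31.
August has 31 days — 0 days to the end of August leaves 357.
September has 30 days (327 left).
October has 31 days (296 left).
November has 30 days (266 left).
December has 31 days (235 left).
January has 31 days (204 left).
February has 28 days (176 left).
March has 31 days (145 left).
April has 30 days (115 left).
May has 31 days (84 left).
June has 30 days (54 left).
July has 31 days (23 left).
23 days into August → 2026-08-23.

2026-08-23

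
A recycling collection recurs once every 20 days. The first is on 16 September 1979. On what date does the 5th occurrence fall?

5 December 1979

The 5th occurrence is 4 intervals after the first: 4 × 20 = 80 days after 16 September 1979.
September has 30 days — 14 days to the end of September leaves 66.
October has 31 days (35 left).
November has 30 days (5 left).
5 days into December → 5 December 1979.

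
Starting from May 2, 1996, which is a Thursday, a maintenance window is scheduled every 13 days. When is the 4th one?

The 4th occurrence is 3 intervals after the first: 3 × 13 = 39 days after May 2, 1996.
May has 31 days — 29 days to the end of May leaves 10.
10 days into Jun → Jun 10, 1996.

Jun 10, 1996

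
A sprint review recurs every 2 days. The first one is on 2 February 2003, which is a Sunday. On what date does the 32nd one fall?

5 April 2003

The 32nd occurrence is 31 intervals after the first: 31 × 2 = 62 days after 2 February 2003.
February has 28 days — 26 days to the end of February leaves 36.
March has 31 days (5 left).
5 days into April → 5 April 2003.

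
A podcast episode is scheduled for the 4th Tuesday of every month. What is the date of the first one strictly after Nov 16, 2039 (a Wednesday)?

Nov 2039 starts on a Tuesday; its first Tuesday is the 1st, so the 4th Tuesday is the 22nd — Nov 22, 2039.
Nov 22, 2039 is after Nov 16, 2039, so that is the next one.

Nov 22, 2039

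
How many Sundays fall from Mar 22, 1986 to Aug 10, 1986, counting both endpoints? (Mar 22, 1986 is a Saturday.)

Mar 22, 1986 is a Saturday; the first Sunday on or after it is Mar 23, 1986 (1 day later).
From Mar 23, 1986 to Aug 10, 1986: 8 + 30 + 31 + 30 + 31 + 10 = 140 days (rest of Mar, Apr, May, Jun, Jul, Aug).
140 ÷ 7 = 20 full weeks with remainder 0, so 20 more Sundays after the first → 21.

21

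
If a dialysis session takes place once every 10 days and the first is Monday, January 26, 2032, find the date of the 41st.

The 41st occurrence is 40 intervals after the first: 40 × 10 = 400 days after January 26, 2032.
January has 31 days — 5 days to the end of January leaves 395.
February has 29 days (366 left).
March has 31 days (335 left).
April has 30 days (305 left).
May has 31 days (274 left).
June has 30 days (244 left).
July has 31 days (213 left).
August has 31 days (182 left).
September has 30 days (152 left).
October has 31 days (121 left).
November has 30 days (91 left).
December has 31 days (60 left).
January has 31 days (29 left).
February has 28 days (1 left).
1 day into March → March 1, 2033.

March 1, 2033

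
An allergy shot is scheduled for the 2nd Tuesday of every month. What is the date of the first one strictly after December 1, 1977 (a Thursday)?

December 13, 1977

December 1977 starts on a Thursday; its first Tuesday is the 6th, so the 2nd Tuesday is the 13th — December 13, 1977.
December 13, 1977 is after December 1, 1977, so that is the next one.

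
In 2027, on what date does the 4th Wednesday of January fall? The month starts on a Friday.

January 27, 2027

January 2027 begins on a Friday, so the first Wednesday is January 6 (5 days later).
The 4th Wednesday is 3 weeks later: 6 + 21 = 27.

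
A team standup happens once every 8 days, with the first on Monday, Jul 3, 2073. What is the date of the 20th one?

Dec 2, 2073

The 20th occurrence is 19 intervals after the first: 19 × 8 = 152 days after Jul 3, 2073.
Jul has 31 days — 28 days to the end of Jul leaves 124.
Aug has 31 days (93 left).
Sep has 30 days (63 left).
Oct has 31 days (32 left).
Nov has 30 days (2 left).
2 days into Dec → Dec 2, 2073.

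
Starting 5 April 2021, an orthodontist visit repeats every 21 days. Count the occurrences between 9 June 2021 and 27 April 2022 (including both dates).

15

Occurrences land 21·i days after 5 April 2021 for i = 0, 1, 2, …
9 June 2021 is 65 days after the start; 65 ÷ 21 = 3 remainder 2; since the remainder is 2, round up to i = 4. First occurrence in the window: #5 on 28 June 2021 (4×21 = 84 days in).
27 April 2022 is 387 days after the start; 387 ÷ 21 = 18 remainder 9. Last occurrence in the window: #19 on 18 April 2022.
Occurrences #5 through #19: 15 in total.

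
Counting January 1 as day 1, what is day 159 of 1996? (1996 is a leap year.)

1996-06-07

January has 31 days (159 − 31 = 128 remain).
February has 29 days (128 − 29 = 99 remain).
March has 31 days (99 − 31 = 68 remain).
April has 30 days (68 − 30 = 38 remain).
May has 31 days (38 − 31 = 7 remain).
7 into June → June 7.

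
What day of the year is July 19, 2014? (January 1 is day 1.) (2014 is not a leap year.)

Days in months before July: 31 + 28 + 31 + 30 + 31 + 30 = 181.
Plus 19 days into July → day 200.

200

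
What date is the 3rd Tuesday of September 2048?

2048-09-15

The first Tuesday of September 2048 is September 1.
The 3rd Tuesday is 2 weeks later: 1 + 14 = 15.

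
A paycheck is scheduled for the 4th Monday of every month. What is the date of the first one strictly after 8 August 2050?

August 2050 starts on a Monday; its first Monday is the 1st, so the 4th Monday is the 22nd — 22 August 2050.
22 August 2050 is after 8 August 2050, so that is the next one.

22 August 2050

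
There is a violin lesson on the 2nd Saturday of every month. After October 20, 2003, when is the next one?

October 2003 starts on a Wednesday; its first Saturday is the 4th, so the 2nd Saturday is the 11th — October 11, 2003.
That is not after October 20, 2003, so look at November 2003.
November 2003 starts on a Saturday; its first Saturday is the 1st, so the 2nd Saturday is the 8th — November 8, 2003.

November 8, 2003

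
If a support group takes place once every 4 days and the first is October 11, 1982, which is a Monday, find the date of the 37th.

The 37th occurrence is 36 intervals after the first: 36 × 4 = 144 days after October 11, 1982.
October has 31 days — 20 days to the end of October leaves 124.
November has 30 days (94 left).
December has 31 days (63 left).
January has 31 days (32 left).
February has 28 days (4 left).
4 days into March → March 4, 1983.

March 4, 1983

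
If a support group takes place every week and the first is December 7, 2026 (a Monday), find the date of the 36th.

The 36th occurrence is 35 intervals after the first: 35 × 7 = 245 days after December 7, 2026.
December has 31 days — 24 days to the end of December leaves 221.
January has 31 days (190 left).
February has 28 days (162 left).
March has 31 days (131 left).
April has 30 days (101 left).
May has 31 days (70 left).
June has 30 days (40 left).
July has 31 days (9 left).
9 days into August → August 9, 2027.

August 9, 2027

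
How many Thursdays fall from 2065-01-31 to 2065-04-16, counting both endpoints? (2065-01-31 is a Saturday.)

11

2065-01-31 is a Saturday; the first Thursday on or after it is 2065-02-05 (5 days later).
From 2065-02-05 to 2065-04-16: 23 + 31 + 16 = 70 days (rest of February, March, April).
70 ÷ 7 = 10 full weeks with remainder 0, so 10 more Thursdays after the first → 11.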